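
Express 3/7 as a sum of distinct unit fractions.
1/3 + 1/11 + 1/231

Greedy algorithm:
3/7: ceiling(7/3) = 3, use 1/3
2/21: ceiling(21/2) = 11, use 1/11
1/231: ceiling(231/1) = 231, use 1/231
Result: 3/7 = 1/3 + 1/11 + 1/231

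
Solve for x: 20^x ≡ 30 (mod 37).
2

Baby-step giant-step with step n = ⌈√37⌉ = 7.
Baby steps 20^j mod 37 (j:value) for j=0..6: 0:1, 1:20, 2:30, 3:8, 4:12, 5:18, 6:27.
h = 30 is already in the table at j=2, so x = 2.
Check: 20^2 ≡ 30 (mod 37).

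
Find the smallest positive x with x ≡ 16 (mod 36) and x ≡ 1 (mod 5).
16

Using Chinese Remainder Theorem:
M = 36 × 5 = 180
M1 = 5, M2 = 36
y1 = 5^(-1) mod 36 = 29
y2 = 36^(-1) mod 5 = 1
x = (16×5×29 + 1×36×1) mod 180 = 16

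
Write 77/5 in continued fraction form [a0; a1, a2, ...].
[15; 2, 2]

Euclidean algorithm steps:
77 = 15 × 5 + 2
5 = 2 × 2 + 1
2 = 2 × 1 + 0
Continued fraction: [15; 2, 2]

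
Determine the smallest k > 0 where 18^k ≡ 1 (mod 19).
2

19 is prime, so ord(18) divides φ(19) = 18.
Divisors of 18: 1, 2, 3, 6, 9, 18.
Repeated squaring: 18^1 ≡ 18, 18^2 ≡ 1, 18^4 ≡ 1, 18^8 ≡ 1, 18^16 ≡ 1 (mod 19).
Test 18^d mod 19 for each divisor d in increasing order:
18^1 ≡ 18
18^2 ≡ 1  ← first divisor giving 1
The order is 2.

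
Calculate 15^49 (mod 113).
15

Repeated squaring. Binary of 49 = 110001.
15^1 ≡ 15 (mod 113); 15^2 ≡ 112 (mod 113); 15^4 ≡ 1 (mod 113); 15^8 ≡ 1 (mod 113); 15^16 ≡ 1 (mod 113); 15^32 ≡ 1 (mod 113)
15^49 = 15^1 × 15^16 × 15^32 ≡ 15 (mod 113)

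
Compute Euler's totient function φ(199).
198

199 = 199
φ(n) = n × ∏(1 - 1/p) for each prime p dividing n
φ(199) = 199 × (1 - 1/199) = 198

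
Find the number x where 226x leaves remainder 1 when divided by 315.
46

gcd(226, 315) = 1, so the inverse exists.
Extended Euclidean algorithm on (315, 226):
315 = 1 × 226 + 89  ⟹  89 = (1)·315 + (-1)·226
226 = 2 × 89 + 48  ⟹  48 = (-2)·315 + (3)·226
89 = 1 × 48 + 41  ⟹  41 = (3)·315 + (-4)·226
48 = 1 × 41 + 7  ⟹  7 = (-5)·315 + (7)·226
41 = 5 × 7 + 6  ⟹  6 = (28)·315 + (-39)·226
7 = 1 × 6 + 1  ⟹  1 = (-33)·315 + (46)·226
So (46)·226 ≡ 1 (mod 315), i.e. 226^(-1) ≡ 46 (mod 315).
Check: 226 × 46 = 10396 ≡ 1 (mod 315)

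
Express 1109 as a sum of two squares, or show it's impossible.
22² + 25² (a=22, b=25)

Factorization: 1109 = 1109
By Fermat: n is sum of two squares iff every prime p ≡ 3 (mod 4) appears to even power.
All primes ≡ 3 (mod 4) appear to even power.
Search a = 0, 1, 2, … for 1109 - a² a perfect square: first hit at a = 22: 1109 - 484 = 625 = 25².
1109 = 22² + 25² = 484 + 625 ✓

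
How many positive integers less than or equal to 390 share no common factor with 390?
96

390 = 2 × 3 × 5 × 13
φ(n) = n × ∏(1 - 1/p) for each prime p dividing n
φ(390) = 390 × (1 - 1/2) × (1 - 1/3) × (1 - 1/5) × (1 - 1/13) = 96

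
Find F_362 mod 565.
241

Matrix identity: Q^n = [[F_(n+1), F_n], [F_n, F_(n-1)]] with Q = [[1,1],[1,0]].
n = 362 = 101101010₂. Square-and-multiply, entries mod 565:
Q^1 = [[1,1],[1,0]]
Q^2 = (Q^1)² = [[2,1],[1,1]]
Q^5 = (Q^2)²·Q = [[8,5],[5,3]]
Q^11 = (Q^5)²·Q = [[144,89],[89,55]]
Q^22 = (Q^11)² = [[407,196],[196,211]]
Q^45 = (Q^22)²·Q = [[318,100],[100,218]]
Q^90 = (Q^45)² = [[384,490],[490,459]]
Q^181 = (Q^90)²·Q = [[21,531],[531,55]]
Q^362 = (Q^181)² = [[467,241],[241,226]]
F_362 mod 565 = Q^362[0][1] = 241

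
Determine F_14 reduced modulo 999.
377

Matrix identity: Q^n = [[F_(n+1), F_n], [F_n, F_(n-1)]] with Q = [[1,1],[1,0]].
n = 14 = 1110₂. Square-and-multiply, entries mod 999:
Q^1 = [[1,1],[1,0]]
Q^3 = (Q^1)²·Q = [[3,2],[2,1]]
Q^7 = (Q^3)²·Q = [[21,13],[13,8]]
Q^14 = (Q^7)² = [[610,377],[377,233]]
F_14 mod 999 = Q^14[0][1] = 377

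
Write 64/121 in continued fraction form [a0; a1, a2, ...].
[0; 1, 1, 8, 7]

Euclidean algorithm steps:
64 = 0 × 121 + 64
121 = 1 × 64 + 57
64 = 1 × 57 + 7
57 = 8 × 7 + 1
7 = 7 × 1 + 0
Continued fraction: [0; 1, 1, 8, 7]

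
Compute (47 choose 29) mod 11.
0

Using Lucas' theorem:
Write n=47 and k=29 in base 11:
n in base 11: [4, 3]
k in base 11: [2, 7]
C(47,29) mod 11 = ∏ C(n_i, k_i) mod 11
Digit binomials (mod 11): C(4,2) = 6; C(3,7) = 0 (k_i > n_i)
Product: 6 × 0 = 0 ≡ 0 (mod 11)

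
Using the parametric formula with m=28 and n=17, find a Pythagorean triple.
(495, 952, 1073)

Euclid's formula: a = m² - n², b = 2mn, c = m² + n²
m = 28, n = 17
a = 28² - 17² = 784 - 289 = 495
b = 2 × 28 × 17 = 952
c = 28² + 17² = 784 + 289 = 1073
Verification: 495² + 952² = 245025 + 906304 = 1151329 = 1073² ✓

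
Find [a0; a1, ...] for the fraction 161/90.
[1; 1, 3, 1, 2, 1, 4]

Euclidean algorithm steps:
161 = 1 × 90 + 71
90 = 1 × 71 + 19
71 = 3 × 19 + 14
19 = 1 × 14 + 5
14 = 2 × 5 + 4
5 = 1 × 4 + 1
4 = 4 × 1 + 0
Continued fraction: [1; 1, 3, 1, 2, 1, 4]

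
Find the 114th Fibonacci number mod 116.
88

Matrix identity: Q^n = [[F_(n+1), F_n], [F_n, F_(n-1)]] with Q = [[1,1],[1,0]].
n = 114 = 1110010₂. Square-and-multiply, entries mod 116:
Q^1 = [[1,1],[1,0]]
Q^3 = (Q^1)²·Q = [[3,2],[2,1]]
Q^7 = (Q^3)²·Q = [[21,13],[13,8]]
Q^14 = (Q^7)² = [[30,29],[29,1]]
Q^28 = (Q^14)² = [[1,87],[87,30]]
Q^57 = (Q^28)²·Q = [[59,30],[30,29]]
Q^114 = (Q^57)² = [[89,88],[88,1]]
F_114 mod 116 = Q^114[0][1] = 88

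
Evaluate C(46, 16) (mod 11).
0

Using Lucas' theorem:
Write n=46 and k=16 in base 11:
n in base 11: [4, 2]
k in base 11: [1, 5]
C(46,16) mod 11 = ∏ C(n_i, k_i) mod 11
Digit binomials (mod 11): C(4,1) = 4; C(2,5) = 0 (k_i > n_i)
Product: 4 × 0 = 0 ≡ 0 (mod 11)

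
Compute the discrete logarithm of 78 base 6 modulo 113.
63

Baby-step giant-step with step n = ⌈√113⌉ = 11.
Baby steps 6^j mod 113 (j:value) for j=0..10: 0:1, 1:6, 2:36, 3:103, 4:53, 5:92, 6:100, 7:35, 8:97, 9:17, 10:102.
Giant-step multiplier: 6^(-11) ≡ 6^(112-11) = 6^101 ≡ 101 (mod 113).
Giant steps γ_i = 78·101^i mod 113: γ_0=78, γ_1=81, γ_2=45, γ_3=25, γ_4=39, γ_5=97 (in table at j=8).
x = i·n + j = 5·11 + 8 = 63.
Check: 6^63 ≡ 78 (mod 113).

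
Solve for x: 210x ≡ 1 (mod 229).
12

gcd(210, 229) = 1, so the inverse exists.
Extended Euclidean algorithm on (229, 210):
229 = 1 × 210 + 19  ⟹  19 = (1)·229 + (-1)·210
210 = 11 × 19 + 1  ⟹  1 = (-11)·229 + (12)·210
So (12)·210 ≡ 1 (mod 229), i.e. 210^(-1) ≡ 12 (mod 229).
Check: 210 × 12 = 2520 ≡ 1 (mod 229)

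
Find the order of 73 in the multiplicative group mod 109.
27

109 is prime, so ord(73) divides φ(109) = 108.
Divisors of 108: 1, 2, 3, 4, 6, 9, 12, 18, 27, 36, 54, 108.
Repeated squaring: 73^1 ≡ 73, 73^2 ≡ 97, 73^4 ≡ 35, 73^8 ≡ 26, 73^16 ≡ 22, 73^32 ≡ 48, 73^64 ≡ 15 (mod 109).
Test 73^d mod 109 for each divisor d in increasing order:
73^1 ≡ 73
73^2 ≡ 97
73^3 = 73^2·73^1 ≡ 105
73^4 ≡ 35
73^6 = 73^4·73^2 ≡ 16
73^9 = 73^8·73^1 ≡ 45
73^12 = 73^8·73^4 ≡ 38
73^18 = 73^16·73^2 ≡ 63
73^27 = 73^16·73^8·73^2·73^1 ≡ 1  ← first divisor giving 1
The order is 27.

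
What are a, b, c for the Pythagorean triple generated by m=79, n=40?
(4641, 6320, 7841)

Euclid's formula: a = m² - n², b = 2mn, c = m² + n²
m = 79, n = 40
a = 79² - 40² = 6241 - 1600 = 4641
b = 2 × 79 × 40 = 6320
c = 79² + 40² = 6241 + 1600 = 7841
Verification: 4641² + 6320² = 21538881 + 39942400 = 61481281 = 7841² ✓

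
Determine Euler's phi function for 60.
16

60 = 2^2 × 3 × 5
φ(n) = n × ∏(1 - 1/p) for each prime p dividing n
φ(60) = 60 × (1 - 1/2) × (1 - 1/3) × (1 - 1/5) = 16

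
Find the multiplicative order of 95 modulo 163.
81

163 is prime, so ord(95) divides φ(163) = 162.
Divisors of 162: 1, 2, 3, 6, 9, 18, 27, 54, 81, 162.
Repeated squaring: 95^1 ≡ 95, 95^2 ≡ 60, 95^4 ≡ 14, 95^8 ≡ 33, 95^16 ≡ 111, 95^32 ≡ 96, 95^64 ≡ 88, 95^128 ≡ 83 (mod 163).
Test 95^d mod 163 for each divisor d in increasing order:
95^1 ≡ 95
95^2 ≡ 60
95^3 = 95^2·95^1 ≡ 158
95^6 = 95^4·95^2 ≡ 25
95^9 = 95^8·95^1 ≡ 38
95^18 = 95^16·95^2 ≡ 140
95^27 = 95^16·95^8·95^2·95^1 ≡ 104
95^54 = 95^32·95^16·95^4·95^2 ≡ 58
95^81 = 95^64·95^16·95^1 ≡ 1  ← first divisor giving 1
The order is 81.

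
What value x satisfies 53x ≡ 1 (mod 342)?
71

gcd(53, 342) = 1, so the inverse exists.
Extended Euclidean algorithm on (342, 53):
342 = 6 × 53 + 24  ⟹  24 = (1)·342 + (-6)·53
53 = 2 × 24 + 5  ⟹  5 = (-2)·342 + (13)·53
24 = 4 × 5 + 4  ⟹  4 = (9)·342 + (-58)·53
5 = 1 × 4 + 1  ⟹  1 = (-11)·342 + (71)·53
So (71)·53 ≡ 1 (mod 342), i.e. 53^(-1) ≡ 71 (mod 342).
Check: 53 × 71 = 3763 ≡ 1 (mod 342)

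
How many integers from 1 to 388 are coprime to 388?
192

388 = 2^2 × 97
φ(n) = n × ∏(1 - 1/p) for each prime p dividing n
φ(388) = 388 × (1 - 1/2) × (1 - 1/97) = 192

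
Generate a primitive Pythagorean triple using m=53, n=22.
(2325, 2332, 3293)

Euclid's formula: a = m² - n², b = 2mn, c = m² + n²
m = 53, n = 22
a = 53² - 22² = 2809 - 484 = 2325
b = 2 × 53 × 22 = 2332
c = 53² + 22² = 2809 + 484 = 3293
Verification: 2325² + 2332² = 5405625 + 5438224 = 10843849 = 3293² ✓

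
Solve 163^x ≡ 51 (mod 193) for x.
5

Baby-step giant-step with step n = ⌈√193⌉ = 14.
Baby steps 163^j mod 193 (j:value) for j=0..13: 0:1, 1:163, 2:128, 3:20, 4:172, 5:51, 6:14, 7:159, 8:55, 9:87, 10:92, 11:135, 12:3, 13:103.
h = 51 is already in the table at j=5, so x = 5.
Check: 163^5 ≡ 51 (mod 193).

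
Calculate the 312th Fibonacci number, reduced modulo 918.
468

Matrix identity: Q^n = [[F_(n+1), F_n], [F_n, F_(n-1)]] with Q = [[1,1],[1,0]].
n = 312 = 100111000₂. Square-and-multiply, entries mod 918:
Q^1 = [[1,1],[1,0]]
Q^2 = (Q^1)² = [[2,1],[1,1]]
Q^4 = (Q^2)² = [[5,3],[3,2]]
Q^9 = (Q^4)²·Q = [[55,34],[34,21]]
Q^19 = (Q^9)²·Q = [[339,509],[509,748]]
Q^39 = (Q^19)²·Q = [[105,376],[376,647]]
Q^78 = (Q^39)² = [[13,8],[8,5]]
Q^156 = (Q^78)² = [[233,144],[144,89]]
Q^312 = (Q^156)² = [[667,468],[468,199]]
F_312 mod 918 = Q^312[0][1] = 468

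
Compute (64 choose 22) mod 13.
9

Using Lucas' theorem:
Write n=64 and k=22 in base 13:
n in base 13: [4, 12]
k in base 13: [1, 9]
C(64,22) mod 13 = ∏ C(n_i, k_i) mod 13
Digit binomials (mod 13): C(4,1) = 4; C(12,9) = 220 ≡ 12
Product: 4 × 12 = 48 ≡ 9 (mod 13)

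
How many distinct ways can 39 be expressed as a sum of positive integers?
31185

p(n) counts ways to write n as a sum of positive integers (order ignored).
Euler's pentagonal recurrence: p(k) = p(k-1) + p(k-2) - p(k-5) - p(k-7) + p(k-12) + p(k-15) - ... (offsets j(3j∓1)/2, signs ++--, p(0)=1, p(<0)=0).
DP table for k = 0..38: p(0)=1, p(1)=1, p(2)=2, p(3)=3, p(4)=5, p(5)=7, p(6)=11, p(7)=15, p(8)=22, p(9)=30, p(10)=42, p(11)=56, p(12)=77, p(13)=101, p(14)=135, p(15)=176, p(16)=231, p(17)=297, p(18)=385, p(19)=490, p(20)=627, p(21)=792, p(22)=1002, p(23)=1255, p(24)=1575, p(25)=1958, p(26)=2436, p(27)=3010, p(28)=3718, p(29)=4565, p(30)=5604, p(31)=6842, p(32)=8349, p(33)=10143, p(34)=12310, p(35)=14883, p(36)=17977, p(37)=21637, p(38)=26015.
Final step: p(39) = p(38) + p(37) - p(34) - p(32) + p(27) + p(24) - p(17) - p(13) + p(4)
= 26015 + 21637 - 12310 - 8349 + 3010 + 1575 - 297 - 101 + 5
= 31185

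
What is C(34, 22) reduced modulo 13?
0

Using Lucas' theorem:
Write n=34 and k=22 in base 13:
n in base 13: [2, 8]
k in base 13: [1, 9]
C(34,22) mod 13 = ∏ C(n_i, k_i) mod 13
Digit binomials (mod 13): C(2,1) = 2; C(8,9) = 0 (k_i > n_i)
Product: 2 × 0 = 0 ≡ 0 (mod 13)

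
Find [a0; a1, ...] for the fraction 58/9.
[6; 2, 4]

Euclidean algorithm steps:
58 = 6 × 9 + 4
9 = 2 × 4 + 1
4 = 4 × 1 + 0
Continued fraction: [6; 2, 4]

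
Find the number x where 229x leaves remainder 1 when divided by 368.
45

gcd(229, 368) = 1, so the inverse exists.
Extended Euclidean algorithm on (368, 229):
368 = 1 × 229 + 139  ⟹  139 = (1)·368 + (-1)·229
229 = 1 × 139 + 90  ⟹  90 = (-1)·368 + (2)·229
139 = 1 × 90 + 49  ⟹  49 = (2)·368 + (-3)·229
90 = 1 × 49 + 41  ⟹  41 = (-3)·368 + (5)·229
49 = 1 × 41 + 8  ⟹  8 = (5)·368 + (-8)·229
41 = 5 × 8 + 1  ⟹  1 = (-28)·368 + (45)·229
So (45)·229 ≡ 1 (mod 368), i.e. 229^(-1) ≡ 45 (mod 368).
Check: 229 × 45 = 10305 ≡ 1 (mod 368)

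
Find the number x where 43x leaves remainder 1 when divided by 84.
43

gcd(43, 84) = 1, so the inverse exists.
Extended Euclidean algorithm on (84, 43):
84 = 1 × 43 + 41  ⟹  41 = (1)·84 + (-1)·43
43 = 1 × 41 + 2  ⟹  2 = (-1)·84 + (2)·43
41 = 20 × 2 + 1  ⟹  1 = (21)·84 + (-41)·43
So (-41)·43 ≡ 1 (mod 84), i.e. 43^(-1) ≡ -41 ≡ 43 (mod 84).
Check: 43 × 43 = 1849 ≡ 1 (mod 84)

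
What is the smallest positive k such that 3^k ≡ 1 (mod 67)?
22

67 is prime, so ord(3) divides φ(67) = 66.
Divisors of 66: 1, 2, 3, 6, 11, 22, 33, 66.
Repeated squaring: 3^1 ≡ 3, 3^2 ≡ 9, 3^4 ≡ 14, 3^8 ≡ 62, 3^16 ≡ 25, 3^32 ≡ 22, 3^64 ≡ 15 (mod 67).
Test 3^d mod 67 for each divisor d in increasing order:
3^1 ≡ 3
3^2 ≡ 9
3^3 = 3^2·3^1 ≡ 27
3^6 = 3^4·3^2 ≡ 59
3^11 = 3^8·3^2·3^1 ≡ 66
3^22 = 3^16·3^4·3^2 ≡ 1  ← first divisor giving 1
The order is 22.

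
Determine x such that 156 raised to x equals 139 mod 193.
38

Baby-step giant-step with step n = ⌈√193⌉ = 14.
Baby steps 156^j mod 193 (j:value) for j=0..13: 0:1, 1:156, 2:18, 3:106, 4:131, 5:171, 6:42, 7:183, 8:177, 9:13, 10:98, 11:41, 12:27, 13:159.
Giant-step multiplier: 156^(-14) ≡ 156^(192-14) = 156^178 ≡ 83 (mod 193).
Giant steps γ_i = 139·83^i mod 193: γ_0=139, γ_1=150, γ_2=98 (in table at j=10).
x = i·n + j = 2·14 + 10 = 38.
Check: 156^38 ≡ 139 (mod 193).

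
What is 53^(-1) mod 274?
243

gcd(53, 274) = 1, so the inverse exists.
Extended Euclidean algorithm on (274, 53):
274 = 5 × 53 + 9  ⟹  9 = (1)·274 + (-5)·53
53 = 5 × 9 + 8  ⟹  8 = (-5)·274 + (26)·53
9 = 1 × 8 + 1  ⟹  1 = (6)·274 + (-31)·53
So (-31)·53 ≡ 1 (mod 274), i.e. 53^(-1) ≡ -31 ≡ 243 (mod 274).
Check: 53 × 243 = 12879 ≡ 1 (mod 274)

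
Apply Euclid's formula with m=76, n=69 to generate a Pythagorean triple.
(1015, 10488, 10537)

Euclid's formula: a = m² - n², b = 2mn, c = m² + n²
m = 76, n = 69
a = 76² - 69² = 5776 - 4761 = 1015
b = 2 × 76 × 69 = 10488
c = 76² + 69² = 5776 + 4761 = 10537
Verification: 1015² + 10488² = 1030225 + 109998144 = 111028369 = 10537² ✓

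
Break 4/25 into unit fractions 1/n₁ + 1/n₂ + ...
1/7 + 1/59 + 1/5163 + 1/53307975

Greedy algorithm:
4/25: ceiling(25/4) = 7, use 1/7
3/175: ceiling(175/3) = 59, use 1/59
2/10325: ceiling(10325/2) = 5163, use 1/5163
1/53307975: ceiling(53307975/1) = 53307975, use 1/53307975
Result: 4/25 = 1/7 + 1/59 + 1/5163 + 1/53307975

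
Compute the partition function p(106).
384276336

p(n) counts ways to write n as a sum of positive integers (order ignored).
Euler's pentagonal recurrence: p(k) = p(k-1) + p(k-2) - p(k-5) - p(k-7) + p(k-12) + p(k-15) - ... (offsets j(3j∓1)/2, signs ++--, p(0)=1, p(<0)=0).
DP table for k = 0..105: p(0)=1, p(1)=1, p(2)=2, p(3)=3, p(4)=5, p(5)=7, p(6)=11, p(7)=15, p(8)=22, p(9)=30, p(10)=42, p(11)=56, p(12)=77, p(13)=101, p(14)=135, p(15)=176, p(16)=231, p(17)=297, p(18)=385, p(19)=490, p(20)=627, p(21)=792, p(22)=1002, p(23)=1255, p(24)=1575, p(25)=1958, p(26)=2436, p(27)=3010, p(28)=3718, p(29)=4565, p(30)=5604, p(31)=6842, p(32)=8349, p(33)=10143, p(34)=12310, p(35)=14883, p(36)=17977, p(37)=21637, p(38)=26015, p(39)=31185, p(40)=37338, p(41)=44583, p(42)=53174, p(43)=63261, p(44)=75175, p(45)=89134, p(46)=105558, p(47)=124754, p(48)=147273, p(49)=173525, p(50)=204226, p(51)=239943, p(52)=281589, p(53)=329931, p(54)=386155, p(55)=451276, p(56)=526823, p(57)=614154, p(58)=715220, p(59)=831820, p(60)=966467, p(61)=1121505, p(62)=1300156, p(63)=1505499, p(64)=1741630, p(65)=2012558, p(66)=2323520, p(67)=2679689, p(68)=3087735, p(69)=3554345, p(70)=4087968, p(71)=4697205, p(72)=5392783, p(73)=6185689, p(74)=7089500, p(75)=8118264, p(76)=9289091, p(77)=10619863, p(78)=12132164, p(79)=13848650, p(80)=15796476, p(81)=18004327, p(82)=20506255, p(83)=23338469, p(84)=26543660, p(85)=30167357, p(86)=34262962, p(87)=38887673, p(88)=44108109, p(89)=49995925, p(90)=56634173, p(91)=64112359, p(92)=72533807, p(93)=82010177, p(94)=92669720, p(95)=104651419, p(96)=118114304, p(97)=133230930, p(98)=150198136, p(99)=169229875, p(100)=190569292, p(101)=214481126, p(102)=241265379, p(103)=271248950, p(104)=304801365, p(105)=342325709.
Final step: p(106) = p(105) + p(104) - p(101) - p(99) + p(94) + p(91) - p(84) - p(80) + p(71) + p(66) - p(55) - p(49) + p(36) + p(29) - p(14) - p(6)
= 342325709 + 304801365 - 214481126 - 169229875 + 92669720 + 64112359 - 26543660 - 15796476 + 4697205 + 2323520 - 451276 - 173525 + 17977 + 4565 - 135 - 11
= 384276336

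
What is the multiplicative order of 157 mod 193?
48

193 is prime, so ord(157) divides φ(193) = 192.
Divisors of 192: 1, 2, 3, 4, 6, 8, 12, 16, 24, 32, 48, 64, 96, 192.
Repeated squaring: 157^1 ≡ 157, 157^2 ≡ 138, 157^4 ≡ 130, 157^8 ≡ 109, 157^16 ≡ 108, 157^32 ≡ 84, 157^64 ≡ 108, 157^128 ≡ 84 (mod 193).
Test 157^d mod 193 for each divisor d in increasing order:
157^1 ≡ 157
157^2 ≡ 138
157^3 = 157^2·157^1 ≡ 50
157^4 ≡ 130
157^6 = 157^4·157^2 ≡ 184
157^8 ≡ 109
157^12 = 157^8·157^4 ≡ 81
157^16 ≡ 108
157^24 = 157^16·157^8 ≡ 192
157^32 ≡ 84
157^48 = 157^32·157^16 ≡ 1  ← first divisor giving 1
The order is 48.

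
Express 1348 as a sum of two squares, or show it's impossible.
18² + 32² (a=18, b=32)

Factorization: 1348 = 2^2 × 337
By Fermat: n is sum of two squares iff every prime p ≡ 3 (mod 4) appears to even power.
All primes ≡ 3 (mod 4) appear to even power.
Search a = 0, 1, 2, … for 1348 - a² a perfect square: first hit at a = 18: 1348 - 324 = 1024 = 32².
1348 = 18² + 32² = 324 + 1024 ✓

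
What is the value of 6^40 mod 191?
36

Repeated squaring. Binary of 40 = 101000.
6^1 ≡ 6 (mod 191); 6^2 ≡ 36 (mod 191); 6^4 ≡ 150 (mod 191); 6^8 ≡ 153 (mod 191); 6^16 ≡ 107 (mod 191); 6^32 ≡ 180 (mod 191)
6^40 = 6^8 × 6^32 ≡ 36 (mod 191)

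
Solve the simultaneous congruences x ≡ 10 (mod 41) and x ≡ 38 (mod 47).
461

Using Chinese Remainder Theorem:
M = 41 × 47 = 1927
M1 = 47, M2 = 41
y1 = 47^(-1) mod 41 = 7
y2 = 41^(-1) mod 47 = 39
x = (10×47×7 + 38×41×39) mod 1927 = 461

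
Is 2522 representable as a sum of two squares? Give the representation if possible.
11² + 49² (a=11, b=49)

Factorization: 2522 = 2 × 13 × 97
By Fermat: n is sum of two squares iff every prime p ≡ 3 (mod 4) appears to even power.
All primes ≡ 3 (mod 4) appear to even power.
Search a = 0, 1, 2, … for 2522 - a² a perfect square: first hit at a = 11: 2522 - 121 = 2401 = 49².
2522 = 11² + 49² = 121 + 2401 ✓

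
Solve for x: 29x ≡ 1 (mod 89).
43

gcd(29, 89) = 1, so the inverse exists.
Extended Euclidean algorithm on (89, 29):
89 = 3 × 29 + 2  ⟹  2 = (1)·89 + (-3)·29
29 = 14 × 2 + 1  ⟹  1 = (-14)·89 + (43)·29
So (43)·29 ≡ 1 (mod 89), i.e. 29^(-1) ≡ 43 (mod 89).
Check: 29 × 43 = 1247 ≡ 1 (mod 89)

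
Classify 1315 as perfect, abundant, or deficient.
deficient

Proper divisors of 1315: sum = 1 + 5 + 263 = 269
Since 269 < 1315, 1315 is deficient.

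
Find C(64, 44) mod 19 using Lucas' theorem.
2

Using Lucas' theorem:
Write n=64 and k=44 in base 19:
n in base 19: [3, 7]
k in base 19: [2, 6]
C(64,44) mod 19 = ∏ C(n_i, k_i) mod 19
Digit binomials (mod 19): C(3,2) = 3; C(7,6) = 7
Product: 3 × 7 = 21 ≡ 2 (mod 19)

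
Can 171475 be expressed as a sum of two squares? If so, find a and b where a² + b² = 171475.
Not possible

Factorization: 171475 = 5^2 × 19^3
By Fermat: n is sum of two squares iff every prime p ≡ 3 (mod 4) appears to even power.
Prime(s) ≡ 3 (mod 4) with odd exponent: [(19, 3)]
Therefore 171475 cannot be expressed as a² + b².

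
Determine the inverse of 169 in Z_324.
301

gcd(169, 324) = 1, so the inverse exists.
Extended Euclidean algorithm on (324, 169):
324 = 1 × 169 + 155  ⟹  155 = (1)·324 + (-1)·169
169 = 1 × 155 + 14  ⟹  14 = (-1)·324 + (2)·169
155 = 11 × 14 + 1  ⟹  1 = (12)·324 + (-23)·169
So (-23)·169 ≡ 1 (mod 324), i.e. 169^(-1) ≡ -23 ≡ 301 (mod 324).
Check: 169 × 301 = 50869 ≡ 1 (mod 324)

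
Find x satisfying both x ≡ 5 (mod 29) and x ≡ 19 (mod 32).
179

Using Chinese Remainder Theorem:
M = 29 × 32 = 928
M1 = 32, M2 = 29
y1 = 32^(-1) mod 29 = 10
y2 = 29^(-1) mod 32 = 21
x = (5×32×10 + 19×29×21) mod 928 = 179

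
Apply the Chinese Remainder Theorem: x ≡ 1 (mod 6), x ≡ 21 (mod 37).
169

Using Chinese Remainder Theorem:
M = 6 × 37 = 222
M1 = 37, M2 = 6
y1 = 37^(-1) mod 6 = 1
y2 = 6^(-1) mod 37 = 31
x = (1×37×1 + 21×6×31) mod 222 = 169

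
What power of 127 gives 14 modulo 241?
143

Baby-step giant-step with step n = ⌈√241⌉ = 16.
Baby steps 127^j mod 241 (j:value) for j=0..15: 0:1, 1:127, 2:223, 3:124, 4:83, 5:178, 6:193, 7:170, 8:141, 9:73, 10:113, 11:132, 12:135, 13:34, 14:221, 15:111.
Giant-step multiplier: 127^(-16) ≡ 127^(240-16) = 127^224 ≡ 160 (mod 241).
Giant steps γ_i = 14·160^i mod 241: γ_0=14, γ_1=71, γ_2=33, γ_3=219, γ_4=95, γ_5=17, γ_6=69, γ_7=195, γ_8=111 (in table at j=15).
x = i·n + j = 8·16 + 15 = 143.
Check: 127^143 ≡ 14 (mod 241).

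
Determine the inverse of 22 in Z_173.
118

gcd(22, 173) = 1, so the inverse exists.
Extended Euclidean algorithm on (173, 22):
173 = 7 × 22 + 19  ⟹  19 = (1)·173 + (-7)·22
22 = 1 × 19 + 3  ⟹  3 = (-1)·173 + (8)·22
19 = 6 × 3 + 1  ⟹  1 = (7)·173 + (-55)·22
So (-55)·22 ≡ 1 (mod 173), i.e. 22^(-1) ≡ -55 ≡ 118 (mod 173).
Check: 22 × 118 = 2596 ≡ 1 (mod 173)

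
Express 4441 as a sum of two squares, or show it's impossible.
29² + 60² (a=29, b=60)

Factorization: 4441 = 4441
By Fermat: n is sum of two squares iff every prime p ≡ 3 (mod 4) appears to even power.
All primes ≡ 3 (mod 4) appear to even power.
Search a = 0, 1, 2, … for 4441 - a² a perfect square: first hit at a = 29: 4441 - 841 = 3600 = 60².
4441 = 29² + 60² = 841 + 3600 ✓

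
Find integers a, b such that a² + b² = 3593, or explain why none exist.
28² + 53² (a=28, b=53)

Factorization: 3593 = 3593
By Fermat: n is sum of two squares iff every prime p ≡ 3 (mod 4) appears to even power.
All primes ≡ 3 (mod 4) appear to even power.
Search a = 0, 1, 2, … for 3593 - a² a perfect square: first hit at a = 28: 3593 - 784 = 2809 = 53².
3593 = 28² + 53² = 784 + 2809 ✓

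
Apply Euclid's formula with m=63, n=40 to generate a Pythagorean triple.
(2369, 5040, 5569)

Euclid's formula: a = m² - n², b = 2mn, c = m² + n²
m = 63, n = 40
a = 63² - 40² = 3969 - 1600 = 2369
b = 2 × 63 × 40 = 5040
c = 63² + 40² = 3969 + 1600 = 5569
Verification: 2369² + 5040² = 5612161 + 25401600 = 31013761 = 5569² ✓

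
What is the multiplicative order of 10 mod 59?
58

59 is prime, so ord(10) divides φ(59) = 58.
Divisors of 58: 1, 2, 29, 58.
Repeated squaring: 10^1 ≡ 10, 10^2 ≡ 41, 10^4 ≡ 29, 10^8 ≡ 15, 10^16 ≡ 48, 10^32 ≡ 3 (mod 59).
Test 10^d mod 59 for each divisor d in increasing order:
10^1 ≡ 10
10^2 ≡ 41
10^29 = 10^16·10^8·10^4·10^1 ≡ 58
10^58 = 10^32·10^16·10^8·10^2 ≡ 1  ← first divisor giving 1
The order is 58.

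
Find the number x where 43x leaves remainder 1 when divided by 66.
43

gcd(43, 66) = 1, so the inverse exists.
Extended Euclidean algorithm on (66, 43):
66 = 1 × 43 + 23  ⟹  23 = (1)·66 + (-1)·43
43 = 1 × 23 + 20  ⟹  20 = (-1)·66 + (2)·43
23 = 1 × 20 + 3  ⟹  3 = (2)·66 + (-3)·43
20 = 6 × 3 + 2  ⟹  2 = (-13)·66 + (20)·43
3 = 1 × 2 + 1  ⟹  1 = (15)·66 + (-23)·43
So (-23)·43 ≡ 1 (mod 66), i.e. 43^(-1) ≡ -23 ≡ 43 (mod 66).
Check: 43 × 43 = 1849 ≡ 1 (mod 66)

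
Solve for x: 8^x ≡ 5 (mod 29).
26

Baby-step giant-step with step n = ⌈√29⌉ = 6.
Baby steps 8^j mod 29 (j:value) for j=0..5: 0:1, 1:8, 2:6, 3:19, 4:7, 5:27.
Giant-step multiplier: 8^(-6) ≡ 8^(28-6) = 8^22 ≡ 9 (mod 29).
Giant steps γ_i = 5·9^i mod 29: γ_0=5, γ_1=16, γ_2=28, γ_3=20, γ_4=6 (in table at j=2).
x = i·n + j = 4·6 + 2 = 26.
Check: 8^26 ≡ 5 (mod 29).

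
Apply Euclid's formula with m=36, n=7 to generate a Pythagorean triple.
(1247, 504, 1345)

Euclid's formula: a = m² - n², b = 2mn, c = m² + n²
m = 36, n = 7
a = 36² - 7² = 1296 - 49 = 1247
b = 2 × 36 × 7 = 504
c = 36² + 7² = 1296 + 49 = 1345
Verification: 1247² + 504² = 1555009 + 254016 = 1809025 = 1345² ✓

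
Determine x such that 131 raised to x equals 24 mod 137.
9

Baby-step giant-step with step n = ⌈√137⌉ = 12.
Baby steps 131^j mod 137 (j:value) for j=0..11: 0:1, 1:131, 2:36, 3:58, 4:63, 5:33, 6:76, 7:92, 8:133, 9:24, 10:130, 11:42.
h = 24 is already in the table at j=9, so x = 9.
Check: 131^9 ≡ 24 (mod 137).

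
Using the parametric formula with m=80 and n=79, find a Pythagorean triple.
(159, 12640, 12641)

Euclid's formula: a = m² - n², b = 2mn, c = m² + n²
m = 80, n = 79
a = 80² - 79² = 6400 - 6241 = 159
b = 2 × 80 × 79 = 12640
c = 80² + 79² = 6400 + 6241 = 12641
Verification: 159² + 12640² = 25281 + 159769600 = 159794881 = 12641² ✓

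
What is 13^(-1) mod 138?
85

gcd(13, 138) = 1, so the inverse exists.
Extended Euclidean algorithm on (138, 13):
138 = 10 × 13 + 8  ⟹  8 = (1)·138 + (-10)·13
13 = 1 × 8 + 5  ⟹  5 = (-1)·138 + (11)·13
8 = 1 × 5 + 3  ⟹  3 = (2)·138 + (-21)·13
5 = 1 × 3 + 2  ⟹  2 = (-3)·138 + (32)·13
3 = 1 × 2 + 1  ⟹  1 = (5)·138 + (-53)·13
So (-53)·13 ≡ 1 (mod 138), i.e. 13^(-1) ≡ -53 ≡ 85 (mod 138).
Check: 13 × 85 = 1105 ≡ 1 (mod 138)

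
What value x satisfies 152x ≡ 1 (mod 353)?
72

gcd(152, 353) = 1, so the inverse exists.
Extended Euclidean algorithm on (353, 152):
353 = 2 × 152 + 49  ⟹  49 = (1)·353 + (-2)·152
152 = 3 × 49 + 5  ⟹  5 = (-3)·353 + (7)·152
49 = 9 × 5 + 4  ⟹  4 = (28)·353 + (-65)·152
5 = 1 × 4 + 1  ⟹  1 = (-31)·353 + (72)·152
So (72)·152 ≡ 1 (mod 353), i.e. 152^(-1) ≡ 72 (mod 353).
Check: 152 × 72 = 10944 ≡ 1 (mod 353)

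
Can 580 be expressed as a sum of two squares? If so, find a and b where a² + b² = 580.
2² + 24² (a=2, b=24)

Factorization: 580 = 2^2 × 5 × 29
By Fermat: n is sum of two squares iff every prime p ≡ 3 (mod 4) appears to even power.
All primes ≡ 3 (mod 4) appear to even power.
Search a = 0, 1, 2, … for 580 - a² a perfect square: first hit at a = 2: 580 - 4 = 576 = 24².
580 = 2² + 24² = 4 + 576 ✓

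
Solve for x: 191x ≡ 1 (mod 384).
191

gcd(191, 384) = 1, so the inverse exists.
Extended Euclidean algorithm on (384, 191):
384 = 2 × 191 + 2  ⟹  2 = (1)·384 + (-2)·191
191 = 95 × 2 + 1  ⟹  1 = (-95)·384 + (191)·191
So (191)·191 ≡ 1 (mod 384), i.e. 191^(-1) ≡ 191 (mod 384).
Check: 191 × 191 = 36481 ≡ 1 (mod 384)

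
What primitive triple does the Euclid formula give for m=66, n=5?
(4331, 660, 4381)

Euclid's formula: a = m² - n², b = 2mn, c = m² + n²
m = 66, n = 5
a = 66² - 5² = 4356 - 25 = 4331
b = 2 × 66 × 5 = 660
c = 66² + 5² = 4356 + 25 = 4381
Verification: 4331² + 660² = 18757561 + 435600 = 19193161 = 4381² ✓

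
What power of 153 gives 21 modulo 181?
73

Baby-step giant-step with step n = ⌈√181⌉ = 14.
Baby steps 153^j mod 181 (j:value) for j=0..13: 0:1, 1:153, 2:60, 3:130, 4:161, 5:17, 6:67, 7:115, 8:38, 9:22, 10:108, 11:53, 12:145, 13:103.
Giant-step multiplier: 153^(-14) ≡ 153^(180-14) = 153^166 ≡ 166 (mod 181).
Giant steps γ_i = 21·166^i mod 181: γ_0=21, γ_1=47, γ_2=19, γ_3=77, γ_4=112, γ_5=130 (in table at j=3).
x = i·n + j = 5·14 + 3 = 73.
Check: 153^73 ≡ 21 (mod 181).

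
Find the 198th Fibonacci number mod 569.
512

Matrix identity: Q^n = [[F_(n+1), F_n], [F_n, F_(n-1)]] with Q = [[1,1],[1,0]].
n = 198 = 11000110₂. Square-and-multiply, entries mod 569:
Q^1 = [[1,1],[1,0]]
Q^3 = (Q^1)²·Q = [[3,2],[2,1]]
Q^6 = (Q^3)² = [[13,8],[8,5]]
Q^12 = (Q^6)² = [[233,144],[144,89]]
Q^24 = (Q^12)² = [[486,279],[279,207]]
Q^49 = (Q^24)²·Q = [[405,518],[518,456]]
Q^99 = (Q^49)²·Q = [[380,478],[478,471]]
Q^198 = (Q^99)² = [[189,512],[512,246]]
F_198 mod 569 = Q^198[0][1] = 512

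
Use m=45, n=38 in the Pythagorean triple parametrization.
(581, 3420, 3469)

Euclid's formula: a = m² - n², b = 2mn, c = m² + n²
m = 45, n = 38
a = 45² - 38² = 2025 - 1444 = 581
b = 2 × 45 × 38 = 3420
c = 45² + 38² = 2025 + 1444 = 3469
Verification: 581² + 3420² = 337561 + 11696400 = 12033961 = 3469² ✓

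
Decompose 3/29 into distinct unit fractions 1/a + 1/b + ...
1/10 + 1/290

Greedy algorithm:
3/29: ceiling(29/3) = 10, use 1/10
1/290: ceiling(290/1) = 290, use 1/290
Result: 3/29 = 1/10 + 1/290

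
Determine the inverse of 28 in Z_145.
57

gcd(28, 145) = 1, so the inverse exists.
Extended Euclidean algorithm on (145, 28):
145 = 5 × 28 + 5  ⟹  5 = (1)·145 + (-5)·28
28 = 5 × 5 + 3  ⟹  3 = (-5)·145 + (26)·28
5 = 1 × 3 + 2  ⟹  2 = (6)·145 + (-31)·28
3 = 1 × 2 + 1  ⟹  1 = (-11)·145 + (57)·28
So (57)·28 ≡ 1 (mod 145), i.e. 28^(-1) ≡ 57 (mod 145).
Check: 28 × 57 = 1596 ≡ 1 (mod 145)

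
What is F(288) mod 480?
96

Matrix identity: Q^n = [[F_(n+1), F_n], [F_n, F_(n-1)]] with Q = [[1,1],[1,0]].
n = 288 = 100100000₂. Square-and-multiply, entries mod 480:
Q^1 = [[1,1],[1,0]]
Q^2 = (Q^1)² = [[2,1],[1,1]]
Q^4 = (Q^2)² = [[5,3],[3,2]]
Q^9 = (Q^4)²·Q = [[55,34],[34,21]]
Q^18 = (Q^9)² = [[341,184],[184,157]]
Q^36 = (Q^18)² = [[377,432],[432,425]]
Q^72 = (Q^36)² = [[433,384],[384,49]]
Q^144 = (Q^72)² = [[385,288],[288,97]]
Q^288 = (Q^144)² = [[289,96],[96,193]]
F_288 mod 480 = Q^288[0][1] = 96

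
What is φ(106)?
52

106 = 2 × 53
φ(n) = n × ∏(1 - 1/p) for each prime p dividing n
φ(106) = 106 × (1 - 1/2) × (1 - 1/53) = 52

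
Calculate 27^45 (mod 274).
183

Repeated squaring. Binary of 45 = 101101.
27^1 ≡ 27 (mod 274); 27^2 ≡ 181 (mod 274); 27^4 ≡ 155 (mod 274); 27^8 ≡ 187 (mod 274); 27^16 ≡ 171 (mod 274); 27^32 ≡ 197 (mod 274)
27^45 = 27^1 × 27^4 × 27^8 × 27^32 ≡ 183 (mod 274)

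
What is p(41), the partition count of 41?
44583

p(n) counts ways to write n as a sum of positive integers (order ignored).
Euler's pentagonal recurrence: p(k) = p(k-1) + p(k-2) - p(k-5) - p(k-7) + p(k-12) + p(k-15) - ... (offsets j(3j∓1)/2, signs ++--, p(0)=1, p(<0)=0).
DP table for k = 0..40: p(0)=1, p(1)=1, p(2)=2, p(3)=3, p(4)=5, p(5)=7, p(6)=11, p(7)=15, p(8)=22, p(9)=30, p(10)=42, p(11)=56, p(12)=77, p(13)=101, p(14)=135, p(15)=176, p(16)=231, p(17)=297, p(18)=385, p(19)=490, p(20)=627, p(21)=792, p(22)=1002, p(23)=1255, p(24)=1575, p(25)=1958, p(26)=2436, p(27)=3010, p(28)=3718, p(29)=4565, p(30)=5604, p(31)=6842, p(32)=8349, p(33)=10143, p(34)=12310, p(35)=14883, p(36)=17977, p(37)=21637, p(38)=26015, p(39)=31185, p(40)=37338.
Final step: p(41) = p(40) + p(39) - p(36) - p(34) + p(29) + p(26) - p(19) - p(15) + p(6) + p(1)
= 37338 + 31185 - 17977 - 12310 + 4565 + 2436 - 490 - 176 + 11 + 1
= 44583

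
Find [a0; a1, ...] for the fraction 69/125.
[0; 1, 1, 4, 3, 4]

Euclidean algorithm steps:
69 = 0 × 125 + 69
125 = 1 × 69 + 56
69 = 1 × 56 + 13
56 = 4 × 13 + 4
13 = 3 × 4 + 1
4 = 4 × 1 + 0
Continued fraction: [0; 1, 1, 4, 3, 4]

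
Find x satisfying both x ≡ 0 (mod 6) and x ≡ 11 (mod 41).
216

Using Chinese Remainder Theorem:
M = 6 × 41 = 246
M1 = 41, M2 = 6
y1 = 41^(-1) mod 6 = 5
y2 = 6^(-1) mod 41 = 7
x = (0×41×5 + 11×6×7) mod 246 = 216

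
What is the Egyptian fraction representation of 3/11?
1/4 + 1/44

Greedy algorithm:
3/11: ceiling(11/3) = 4, use 1/4
1/44: ceiling(44/1) = 44, use 1/44
Result: 3/11 = 1/4 + 1/44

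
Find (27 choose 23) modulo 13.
0

Using Lucas' theorem:
Write n=27 and k=23 in base 13:
n in base 13: [2, 1]
k in base 13: [1, 10]
C(27,23) mod 13 = ∏ C(n_i, k_i) mod 13
Digit binomials (mod 13): C(2,1) = 2; C(1,10) = 0 (k_i > n_i)
Product: 2 × 0 = 0 ≡ 0 (mod 13)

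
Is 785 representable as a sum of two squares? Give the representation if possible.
1² + 28² (a=1, b=28)

Factorization: 785 = 5 × 157
By Fermat: n is sum of two squares iff every prime p ≡ 3 (mod 4) appears to even power.
All primes ≡ 3 (mod 4) appear to even power.
Search a = 0, 1, 2, … for 785 - a² a perfect square: first hit at a = 1: 785 - 1 = 784 = 28².
785 = 1² + 28² = 1 + 784 ✓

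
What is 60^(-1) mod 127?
36

gcd(60, 127) = 1, so the inverse exists.
Extended Euclidean algorithm on (127, 60):
127 = 2 × 60 + 7  ⟹  7 = (1)·127 + (-2)·60
60 = 8 × 7 + 4  ⟹  4 = (-8)·127 + (17)·60
7 = 1 × 4 + 3  ⟹  3 = (9)·127 + (-19)·60
4 = 1 × 3 + 1  ⟹  1 = (-17)·127 + (36)·60
So (36)·60 ≡ 1 (mod 127), i.e. 60^(-1) ≡ 36 (mod 127).
Check: 60 × 36 = 2160 ≡ 1 (mod 127)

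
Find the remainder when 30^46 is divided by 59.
25

Repeated squaring. Binary of 46 = 101110.
30^1 ≡ 30 (mod 59); 30^2 ≡ 15 (mod 59); 30^4 ≡ 48 (mod 59); 30^8 ≡ 3 (mod 59); 30^16 ≡ 9 (mod 59); 30^32 ≡ 22 (mod 59)
30^46 = 30^2 × 30^4 × 30^8 × 30^32 ≡ 25 (mod 59)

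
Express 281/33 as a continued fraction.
[8; 1, 1, 16]

Euclidean algorithm steps:
281 = 8 × 33 + 17
33 = 1 × 17 + 16
17 = 1 × 16 + 1
16 = 16 × 1 + 0
Continued fraction: [8; 1, 1, 16]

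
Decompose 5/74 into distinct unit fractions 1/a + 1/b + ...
1/15 + 1/1110

Greedy algorithm:
5/74: ceiling(74/5) = 15, use 1/15
1/1110: ceiling(1110/1) = 1110, use 1/1110
Result: 5/74 = 1/15 + 1/1110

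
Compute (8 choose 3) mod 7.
0

Using Lucas' theorem:
Write n=8 and k=3 in base 7:
n in base 7: [1, 1]
k in base 7: [0, 3]
C(8,3) mod 7 = ∏ C(n_i, k_i) mod 7
Digit binomials (mod 7): C(1,0) = 1; C(1,3) = 0 (k_i > n_i)
Product: 1 × 0 = 0 ≡ 0 (mod 7)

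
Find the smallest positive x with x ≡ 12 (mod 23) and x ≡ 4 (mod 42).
886

Using Chinese Remainder Theorem:
M = 23 × 42 = 966
M1 = 42, M2 = 23
y1 = 42^(-1) mod 23 = 17
y2 = 23^(-1) mod 42 = 11
x = (12×42×17 + 4×23×11) mod 966 = 886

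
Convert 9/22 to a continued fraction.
[0; 2, 2, 4]

Euclidean algorithm steps:
9 = 0 × 22 + 9
22 = 2 × 9 + 4
9 = 2 × 4 + 1
4 = 4 × 1 + 0
Continued fraction: [0; 2, 2, 4]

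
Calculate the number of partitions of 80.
15796476

p(n) counts ways to write n as a sum of positive integers (order ignored).
Euler's pentagonal recurrence: p(k) = p(k-1) + p(k-2) - p(k-5) - p(k-7) + p(k-12) + p(k-15) - ... (offsets j(3j∓1)/2, signs ++--, p(0)=1, p(<0)=0).
DP table for k = 0..79: p(0)=1, p(1)=1, p(2)=2, p(3)=3, p(4)=5, p(5)=7, p(6)=11, p(7)=15, p(8)=22, p(9)=30, p(10)=42, p(11)=56, p(12)=77, p(13)=101, p(14)=135, p(15)=176, p(16)=231, p(17)=297, p(18)=385, p(19)=490, p(20)=627, p(21)=792, p(22)=1002, p(23)=1255, p(24)=1575, p(25)=1958, p(26)=2436, p(27)=3010, p(28)=3718, p(29)=4565, p(30)=5604, p(31)=6842, p(32)=8349, p(33)=10143, p(34)=12310, p(35)=14883, p(36)=17977, p(37)=21637, p(38)=26015, p(39)=31185, p(40)=37338, p(41)=44583, p(42)=53174, p(43)=63261, p(44)=75175, p(45)=89134, p(46)=105558, p(47)=124754, p(48)=147273, p(49)=173525, p(50)=204226, p(51)=239943, p(52)=281589, p(53)=329931, p(54)=386155, p(55)=451276, p(56)=526823, p(57)=614154, p(58)=715220, p(59)=831820, p(60)=966467, p(61)=1121505, p(62)=1300156, p(63)=1505499, p(64)=1741630, p(65)=2012558, p(66)=2323520, p(67)=2679689, p(68)=3087735, p(69)=3554345, p(70)=4087968, p(71)=4697205, p(72)=5392783, p(73)=6185689, p(74)=7089500, p(75)=8118264, p(76)=9289091, p(77)=10619863, p(78)=12132164, p(79)=13848650.
Final step: p(80) = p(79) + p(78) - p(75) - p(73) + p(68) + p(65) - p(58) - p(54) + p(45) + p(40) - p(29) - p(23) + p(10) + p(3)
= 13848650 + 12132164 - 8118264 - 6185689 + 3087735 + 2012558 - 715220 - 386155 + 89134 + 37338 - 4565 - 1255 + 42 + 3
= 15796476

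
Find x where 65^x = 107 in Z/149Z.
116

Baby-step giant-step with step n = ⌈√149⌉ = 13.
Baby steps 65^j mod 149 (j:value) for j=0..12: 0:1, 1:65, 2:53, 3:18, 4:127, 5:60, 6:26, 7:51, 8:37, 9:21, 10:24, 11:70, 12:80.
Giant-step multiplier: 65^(-13) ≡ 65^(148-13) = 65^135 ≡ 139 (mod 149).
Giant steps γ_i = 107·139^i mod 149: γ_0=107, γ_1=122, γ_2=121, γ_3=131, γ_4=31, γ_5=137, γ_6=120, γ_7=141, γ_8=80 (in table at j=12).
x = i·n + j = 8·13 + 12 = 116.
Check: 65^116 ≡ 107 (mod 149).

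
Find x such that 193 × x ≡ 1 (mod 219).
160

gcd(193, 219) = 1, so the inverse exists.
Extended Euclidean algorithm on (219, 193):
219 = 1 × 193 + 26  ⟹  26 = (1)·219 + (-1)·193
193 = 7 × 26 + 11  ⟹  11 = (-7)·219 + (8)·193
26 = 2 × 11 + 4  ⟹  4 = (15)·219 + (-17)·193
11 = 2 × 4 + 3  ⟹  3 = (-37)·219 + (42)·193
4 = 1 × 3 + 1  ⟹  1 = (52)·219 + (-59)·193
So (-59)·193 ≡ 1 (mod 219), i.e. 193^(-1) ≡ -59 ≡ 160 (mod 219).
Check: 193 × 160 = 30880 ≡ 1 (mod 219)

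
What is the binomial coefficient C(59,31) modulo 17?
0

Using Lucas' theorem:
Write n=59 and k=31 in base 17:
n in base 17: [3, 8]
k in base 17: [1, 14]
C(59,31) mod 17 = ∏ C(n_i, k_i) mod 17
Digit binomials (mod 17): C(3,1) = 3; C(8,14) = 0 (k_i > n_i)
Product: 3 × 0 = 0 ≡ 0 (mod 17)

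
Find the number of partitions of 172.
330495499613

p(n) counts ways to write n as a sum of positive integers (order ignored).
Euler's pentagonal recurrence: p(k) = p(k-1) + p(k-2) - p(k-5) - p(k-7) + p(k-12) + p(k-15) - ... (offsets j(3j∓1)/2, signs ++--, p(0)=1, p(<0)=0).
DP table for k = 0..171: p(0)=1, p(1)=1, p(2)=2, p(3)=3, p(4)=5, p(5)=7, p(6)=11, p(7)=15, p(8)=22, p(9)=30, p(10)=42, p(11)=56, p(12)=77, p(13)=101, p(14)=135, p(15)=176, p(16)=231, p(17)=297, p(18)=385, p(19)=490, p(20)=627, p(21)=792, p(22)=1002, p(23)=1255, p(24)=1575, p(25)=1958, p(26)=2436, p(27)=3010, p(28)=3718, p(29)=4565, p(30)=5604, p(31)=6842, p(32)=8349, p(33)=10143, p(34)=12310, p(35)=14883, p(36)=17977, p(37)=21637, p(38)=26015, p(39)=31185, p(40)=37338, p(41)=44583, p(42)=53174, p(43)=63261, p(44)=75175, p(45)=89134, p(46)=105558, p(47)=124754, p(48)=147273, p(49)=173525, p(50)=204226, p(51)=239943, p(52)=281589, p(53)=329931, p(54)=386155, p(55)=451276, p(56)=526823, p(57)=614154, p(58)=715220, p(59)=831820, p(60)=966467, p(61)=1121505, p(62)=1300156, p(63)=1505499, p(64)=1741630, p(65)=2012558, p(66)=2323520, p(67)=2679689, p(68)=3087735, p(69)=3554345, p(70)=4087968, p(71)=4697205, p(72)=5392783, p(73)=6185689, p(74)=7089500, p(75)=8118264, p(76)=9289091, p(77)=10619863, p(78)=12132164, p(79)=13848650, p(80)=15796476, p(81)=18004327, p(82)=20506255, p(83)=23338469, p(84)=26543660, p(85)=30167357, p(86)=34262962, p(87)=38887673, p(88)=44108109, p(89)=49995925, p(90)=56634173, p(91)=64112359, p(92)=72533807, p(93)=82010177, p(94)=92669720, p(95)=104651419, p(96)=118114304, p(97)=133230930, p(98)=150198136, p(99)=169229875, p(100)=190569292, p(101)=214481126, p(102)=241265379, p(103)=271248950, p(104)=304801365, p(105)=342325709, p(106)=384276336, p(107)=431149389, p(108)=483502844, p(109)=541946240, p(110)=607163746, p(111)=679903203, p(112)=761002156, p(113)=851376628, p(114)=952050665, p(115)=1064144451, p(116)=1188908248, p(117)=1327710076, p(118)=1482074143, p(119)=1653668665, p(120)=1844349560, p(121)=2056148051, p(122)=2291320912, p(123)=2552338241, p(124)=2841940500, p(125)=3163127352, p(126)=3519222692, p(127)=3913864295, p(128)=4351078600, p(129)=4835271870, p(130)=5371315400, p(131)=5964539504, p(132)=6620830889, p(133)=7346629512, p(134)=8149040695, p(135)=9035836076, p(136)=10015581680, p(137)=11097645016, p(138)=12292341831, p(139)=13610949895, p(140)=15065878135, p(141)=16670689208, p(142)=18440293320, p(143)=20390982757, p(144)=22540654445, p(145)=24908858009, p(146)=27517052599, p(147)=30388671978, p(148)=33549419497, p(149)=37027355200, p(150)=40853235313, p(151)=45060624582, p(152)=49686288421, p(153)=54770336324, p(154)=60356673280, p(155)=66493182097, p(156)=73232243759, p(157)=80630964769, p(158)=88751778802, p(159)=97662728555, p(160)=107438159466, p(161)=118159068427, p(162)=129913904637, p(163)=142798995930, p(164)=156919475295, p(165)=172389800255, p(166)=189334822579, p(167)=207890420102, p(168)=228204732751, p(169)=250438925115, p(170)=274768617130, p(171)=301384802048.
Final step: p(172) = p(171) + p(170) - p(167) - p(165) + p(160) + p(157) - p(150) - p(146) + p(137) + p(132) - p(121) - p(115) + p(102) + p(95) - p(80) - p(72) + p(55) + p(46) - p(27) - p(17)
= 301384802048 + 274768617130 - 207890420102 - 172389800255 + 107438159466 + 80630964769 - 40853235313 - 27517052599 + 11097645016 + 6620830889 - 2056148051 - 1064144451 + 241265379 + 104651419 - 15796476 - 5392783 + 451276 + 105558 - 3010 - 297
= 330495499613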